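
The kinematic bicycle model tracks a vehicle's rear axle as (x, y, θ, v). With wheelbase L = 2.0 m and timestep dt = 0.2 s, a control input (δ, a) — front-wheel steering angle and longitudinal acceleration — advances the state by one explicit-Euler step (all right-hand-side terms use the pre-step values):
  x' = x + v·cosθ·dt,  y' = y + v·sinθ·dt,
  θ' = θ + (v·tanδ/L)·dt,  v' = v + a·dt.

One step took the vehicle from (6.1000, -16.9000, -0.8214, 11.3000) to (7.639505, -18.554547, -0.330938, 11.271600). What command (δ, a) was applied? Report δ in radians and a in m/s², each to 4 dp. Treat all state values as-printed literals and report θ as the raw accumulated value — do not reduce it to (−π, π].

δ = 0.4095, a = -0.1420

a = (v'−v)/dt = (-0.028400)/0.2 = -0.1420
Δθ = θ'−θ = 0.490462;  (v·dt/L) = 11.3000·0.2/2.0 = 1.130000
tan δ = Δθ·L/(v·dt) = 0.434037  →  δ = 0.4095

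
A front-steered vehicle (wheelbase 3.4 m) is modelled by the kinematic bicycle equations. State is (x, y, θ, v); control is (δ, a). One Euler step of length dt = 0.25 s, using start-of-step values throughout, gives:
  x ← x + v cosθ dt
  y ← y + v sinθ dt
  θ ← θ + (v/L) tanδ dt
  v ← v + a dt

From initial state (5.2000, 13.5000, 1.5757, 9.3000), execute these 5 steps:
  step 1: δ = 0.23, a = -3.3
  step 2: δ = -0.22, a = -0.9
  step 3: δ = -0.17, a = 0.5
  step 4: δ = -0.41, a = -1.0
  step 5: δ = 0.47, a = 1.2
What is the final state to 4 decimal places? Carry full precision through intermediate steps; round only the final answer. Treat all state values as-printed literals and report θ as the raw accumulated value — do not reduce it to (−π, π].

after step 1 (δ=0.23, a=-3.3): (5.188599, 15.824972, 1.735813, 8.475000)
after step 2 (δ=-0.22, a=-0.9): (4.840555, 17.914940, 1.596462, 8.250000)
after step 3 (δ=-0.17, a=0.5): (4.787626, 19.976761, 1.492332, 8.375000)
after step 4 (δ=-0.41, a=-1.0): (4.951743, 22.064069, 1.224682, 8.125000)
after step 5 (δ=0.47, a=1.2): (5.640835, 23.974862, 1.528154, 8.425000)

(5.6408, 23.9749, 1.5282, 8.4250)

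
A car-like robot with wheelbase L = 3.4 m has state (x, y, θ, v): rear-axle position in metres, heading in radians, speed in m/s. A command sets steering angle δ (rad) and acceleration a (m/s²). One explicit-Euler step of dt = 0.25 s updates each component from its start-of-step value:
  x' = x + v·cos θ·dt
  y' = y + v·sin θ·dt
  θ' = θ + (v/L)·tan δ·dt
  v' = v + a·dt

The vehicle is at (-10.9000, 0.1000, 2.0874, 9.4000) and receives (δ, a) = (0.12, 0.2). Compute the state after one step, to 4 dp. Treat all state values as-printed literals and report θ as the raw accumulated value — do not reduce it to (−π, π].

(-12.0607, 2.1433, 2.1707, 9.4500)

x' = -10.9000 + 9.4000·cos(2.0874)·0.25 = -12.0607
y' = 0.1000 + 9.4000·sin(2.0874)·0.25 = 2.1433
θ' = 2.0874 + (9.4000/3.4)·tan(0.12)·0.25 = 2.1707
v' = 9.4000 + 0.2000·0.25 = 9.4500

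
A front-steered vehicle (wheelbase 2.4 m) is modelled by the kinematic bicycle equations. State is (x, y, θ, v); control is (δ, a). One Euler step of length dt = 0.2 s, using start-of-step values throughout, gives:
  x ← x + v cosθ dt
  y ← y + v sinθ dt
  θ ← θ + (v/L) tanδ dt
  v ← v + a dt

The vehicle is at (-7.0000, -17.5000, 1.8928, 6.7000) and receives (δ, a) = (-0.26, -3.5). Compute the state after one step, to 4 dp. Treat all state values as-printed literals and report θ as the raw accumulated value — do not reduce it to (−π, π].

x' = -7.0000 + 6.7000·cos(1.8928)·0.2 = -7.4241
y' = -17.5000 + 6.7000·sin(1.8928)·0.2 = -16.2289
θ' = 1.8928 + (6.7000/2.4)·tan(-0.26)·0.2 = 1.7443
v' = 6.7000 − 3.5000·0.2 = 6.0000

(-7.4241, -16.2289, 1.7443, 6.0000)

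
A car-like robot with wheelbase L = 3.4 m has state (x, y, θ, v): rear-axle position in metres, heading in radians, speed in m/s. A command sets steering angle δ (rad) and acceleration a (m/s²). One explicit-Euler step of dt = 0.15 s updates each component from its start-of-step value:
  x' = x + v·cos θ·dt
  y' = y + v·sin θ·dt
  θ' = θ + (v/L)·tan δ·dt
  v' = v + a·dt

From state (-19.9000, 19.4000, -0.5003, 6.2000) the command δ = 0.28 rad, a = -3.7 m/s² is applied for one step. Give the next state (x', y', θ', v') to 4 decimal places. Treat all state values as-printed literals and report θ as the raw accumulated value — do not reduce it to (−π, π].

(-19.0840, 18.9539, -0.4216, 5.6450)

x' = -19.9000 + 6.2000·cos(-0.5003)·0.15 = -19.0840
y' = 19.4000 + 6.2000·sin(-0.5003)·0.15 = 18.9539
θ' = -0.5003 + (6.2000/3.4)·tan(0.28)·0.15 = -0.4216
v' = 6.2000 − 3.7000·0.15 = 5.6450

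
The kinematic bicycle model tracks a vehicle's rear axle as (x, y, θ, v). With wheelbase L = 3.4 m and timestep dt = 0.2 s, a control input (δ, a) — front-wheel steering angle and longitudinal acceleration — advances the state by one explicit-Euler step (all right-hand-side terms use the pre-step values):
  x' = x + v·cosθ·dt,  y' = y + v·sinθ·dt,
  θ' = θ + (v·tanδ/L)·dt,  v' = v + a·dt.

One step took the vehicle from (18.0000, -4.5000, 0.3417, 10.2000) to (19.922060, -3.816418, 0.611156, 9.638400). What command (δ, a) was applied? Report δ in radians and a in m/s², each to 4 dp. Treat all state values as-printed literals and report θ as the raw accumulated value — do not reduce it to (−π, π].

δ = 0.4221, a = -2.8080

a = (v'−v)/dt = (-0.561600)/0.2 = -2.8080
Δθ = θ'−θ = 0.269456;  (v·dt/L) = 10.2000·0.2/3.4 = 0.600000
tan δ = Δθ·L/(v·dt) = 0.449093  →  δ = 0.4221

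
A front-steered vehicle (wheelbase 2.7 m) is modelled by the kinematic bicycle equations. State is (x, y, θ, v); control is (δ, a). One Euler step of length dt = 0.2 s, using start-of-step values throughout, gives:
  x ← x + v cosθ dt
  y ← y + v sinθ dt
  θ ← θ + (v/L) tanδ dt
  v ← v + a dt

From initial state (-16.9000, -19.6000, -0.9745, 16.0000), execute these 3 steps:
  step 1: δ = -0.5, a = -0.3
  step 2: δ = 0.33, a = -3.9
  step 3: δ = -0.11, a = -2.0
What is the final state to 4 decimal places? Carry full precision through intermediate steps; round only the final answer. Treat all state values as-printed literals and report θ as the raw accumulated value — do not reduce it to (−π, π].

(-14.2171, -28.2763, -1.3416, 14.7600)

after step 1 (δ=-0.5, a=-0.3): (-15.102938, -22.247748, -1.621970, 15.940000)
after step 2 (δ=0.33, a=-3.9): (-15.266007, -25.431575, -1.217537, 15.160000)
after step 3 (δ=-0.11, a=-2.0): (-14.217062, -28.276348, -1.341563, 14.760000)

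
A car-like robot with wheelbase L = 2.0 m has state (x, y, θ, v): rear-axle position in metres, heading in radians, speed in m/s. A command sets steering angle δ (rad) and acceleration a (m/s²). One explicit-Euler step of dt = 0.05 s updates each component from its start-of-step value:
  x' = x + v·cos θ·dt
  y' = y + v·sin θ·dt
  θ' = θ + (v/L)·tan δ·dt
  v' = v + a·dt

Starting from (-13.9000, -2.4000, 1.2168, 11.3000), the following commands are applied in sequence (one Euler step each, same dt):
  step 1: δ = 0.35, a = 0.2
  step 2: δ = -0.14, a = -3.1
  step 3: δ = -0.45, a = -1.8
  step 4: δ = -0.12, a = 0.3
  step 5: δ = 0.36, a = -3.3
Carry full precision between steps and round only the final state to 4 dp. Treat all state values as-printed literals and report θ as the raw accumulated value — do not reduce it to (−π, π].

(-12.9302, 0.2128, 1.2163, 10.9150)

after step 1 (δ=0.35, a=0.2): (-13.704143, -1.870033, 1.319921, 11.310000)
after step 2 (δ=-0.14, a=-3.1): (-13.563757, -1.322236, 1.280075, 11.155000)
after step 3 (δ=-0.45, a=-1.8): (-13.403881, -0.787890, 1.145363, 11.065000)
after step 4 (δ=-0.12, a=0.3): (-13.175546, -0.283957, 1.112008, 11.080000)
after step 5 (δ=0.36, a=-3.3): (-12.930200, 0.212754, 1.216271, 10.915000)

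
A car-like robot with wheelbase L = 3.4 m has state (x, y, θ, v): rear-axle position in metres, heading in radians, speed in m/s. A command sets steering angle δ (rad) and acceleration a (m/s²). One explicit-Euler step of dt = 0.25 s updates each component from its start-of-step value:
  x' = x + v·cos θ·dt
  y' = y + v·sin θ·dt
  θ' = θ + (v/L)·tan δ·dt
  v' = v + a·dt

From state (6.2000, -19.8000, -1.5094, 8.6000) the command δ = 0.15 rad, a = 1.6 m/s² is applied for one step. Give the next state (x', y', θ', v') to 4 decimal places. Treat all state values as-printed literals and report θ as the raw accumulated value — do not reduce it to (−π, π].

x' = 6.2000 + 8.6000·cos(-1.5094)·0.25 = 6.3319
y' = -19.8000 + 8.6000·sin(-1.5094)·0.25 = -21.9459
θ' = -1.5094 + (8.6000/3.4)·tan(0.15)·0.25 = -1.4138
v' = 8.6000 + 1.6000·0.25 = 9.0000

(6.3319, -21.9459, -1.4138, 9.0000)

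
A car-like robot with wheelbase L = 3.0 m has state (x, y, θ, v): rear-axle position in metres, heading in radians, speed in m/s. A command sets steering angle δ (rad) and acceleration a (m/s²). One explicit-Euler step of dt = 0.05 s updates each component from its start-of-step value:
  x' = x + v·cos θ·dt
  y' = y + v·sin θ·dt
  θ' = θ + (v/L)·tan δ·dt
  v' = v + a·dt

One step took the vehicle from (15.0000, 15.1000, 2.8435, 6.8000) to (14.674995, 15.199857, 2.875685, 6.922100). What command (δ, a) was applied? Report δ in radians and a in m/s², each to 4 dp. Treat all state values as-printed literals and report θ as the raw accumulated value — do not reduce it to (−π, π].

a = (v'−v)/dt = (0.122100)/0.05 = 2.4420
Δθ = θ'−θ = 0.032185;  (v·dt/L) = 6.8000·0.05/3.0 = 0.113333
tan δ = Δθ·L/(v·dt) = 0.283985  →  δ = 0.2767

δ = 0.2767, a = 2.4420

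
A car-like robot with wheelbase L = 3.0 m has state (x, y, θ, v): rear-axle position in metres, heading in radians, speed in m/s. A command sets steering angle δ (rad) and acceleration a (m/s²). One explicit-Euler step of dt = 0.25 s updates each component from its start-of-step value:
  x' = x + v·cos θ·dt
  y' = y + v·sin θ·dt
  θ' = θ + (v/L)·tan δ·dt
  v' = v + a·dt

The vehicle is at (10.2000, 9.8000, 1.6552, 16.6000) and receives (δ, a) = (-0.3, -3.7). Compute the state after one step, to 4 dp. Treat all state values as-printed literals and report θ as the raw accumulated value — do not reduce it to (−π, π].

x' = 10.2000 + 16.6000·cos(1.6552)·0.25 = 9.8501
y' = 9.8000 + 16.6000·sin(1.6552)·0.25 = 13.9352
θ' = 1.6552 + (16.6000/3.0)·tan(-0.3)·0.25 = 1.2273
v' = 16.6000 − 3.7000·0.25 = 15.6750

(9.8501, 13.9352, 1.2273, 15.6750)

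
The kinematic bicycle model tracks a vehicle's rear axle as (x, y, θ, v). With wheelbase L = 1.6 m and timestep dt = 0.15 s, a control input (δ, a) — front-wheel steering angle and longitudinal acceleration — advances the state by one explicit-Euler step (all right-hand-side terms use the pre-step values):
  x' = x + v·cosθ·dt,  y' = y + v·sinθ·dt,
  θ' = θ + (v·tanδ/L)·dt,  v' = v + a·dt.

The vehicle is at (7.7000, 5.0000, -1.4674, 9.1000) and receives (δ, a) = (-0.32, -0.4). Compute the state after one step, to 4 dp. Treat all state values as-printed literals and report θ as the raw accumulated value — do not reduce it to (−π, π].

(7.8409, 3.6423, -1.7501, 9.0400)

x' = 7.7000 + 9.1000·cos(-1.4674)·0.15 = 7.8409
y' = 5.0000 + 9.1000·sin(-1.4674)·0.15 = 3.6423
θ' = -1.4674 + (9.1000/1.6)·tan(-0.32)·0.15 = -1.7501
v' = 9.1000 − 0.4000·0.15 = 9.0400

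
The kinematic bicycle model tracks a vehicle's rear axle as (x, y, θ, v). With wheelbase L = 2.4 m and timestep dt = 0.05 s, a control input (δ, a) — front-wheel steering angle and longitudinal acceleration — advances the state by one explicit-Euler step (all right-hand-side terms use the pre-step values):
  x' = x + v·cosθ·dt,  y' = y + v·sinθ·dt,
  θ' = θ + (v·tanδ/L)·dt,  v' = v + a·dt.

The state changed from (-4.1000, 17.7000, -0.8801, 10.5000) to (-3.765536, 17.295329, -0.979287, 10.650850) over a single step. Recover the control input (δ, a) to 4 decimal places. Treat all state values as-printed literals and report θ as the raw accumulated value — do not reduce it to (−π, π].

δ = -0.4257, a = 3.0170

a = (v'−v)/dt = (0.150850)/0.05 = 3.0170
Δθ = θ'−θ = -0.099187;  (v·dt/L) = 10.5000·0.05/2.4 = 0.218750
tan δ = Δθ·L/(v·dt) = -0.453426  →  δ = -0.4257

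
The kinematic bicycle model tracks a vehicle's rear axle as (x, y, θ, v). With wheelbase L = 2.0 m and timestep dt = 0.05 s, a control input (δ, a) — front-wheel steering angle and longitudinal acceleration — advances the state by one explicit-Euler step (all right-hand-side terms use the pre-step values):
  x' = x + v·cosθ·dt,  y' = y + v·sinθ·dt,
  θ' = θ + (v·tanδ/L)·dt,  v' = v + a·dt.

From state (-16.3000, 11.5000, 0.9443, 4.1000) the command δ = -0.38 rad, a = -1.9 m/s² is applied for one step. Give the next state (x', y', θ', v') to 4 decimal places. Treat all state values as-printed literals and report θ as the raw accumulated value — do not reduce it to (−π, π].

x' = -16.3000 + 4.1000·cos(0.9443)·0.05 = -16.1798
y' = 11.5000 + 4.1000·sin(0.9443)·0.05 = 11.6661
θ' = 0.9443 + (4.1000/2.0)·tan(-0.38)·0.05 = 0.9034
v' = 4.1000 − 1.9000·0.05 = 4.0050

(-16.1798, 11.6661, 0.9034, 4.0050)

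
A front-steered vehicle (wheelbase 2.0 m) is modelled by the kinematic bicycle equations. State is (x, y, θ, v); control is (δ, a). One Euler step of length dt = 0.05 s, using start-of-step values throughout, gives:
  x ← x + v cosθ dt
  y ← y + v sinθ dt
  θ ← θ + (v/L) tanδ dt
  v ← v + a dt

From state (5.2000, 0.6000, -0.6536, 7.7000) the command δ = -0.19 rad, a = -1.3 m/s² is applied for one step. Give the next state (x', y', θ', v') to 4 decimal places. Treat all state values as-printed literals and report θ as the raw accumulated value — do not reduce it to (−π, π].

x' = 5.2000 + 7.7000·cos(-0.6536)·0.05 = 5.5057
y' = 0.6000 + 7.7000·sin(-0.6536)·0.05 = 0.3659
θ' = -0.6536 + (7.7000/2.0)·tan(-0.19)·0.05 = -0.6906
v' = 7.7000 − 1.3000·0.05 = 7.6350

(5.5057, 0.3659, -0.6906, 7.6350)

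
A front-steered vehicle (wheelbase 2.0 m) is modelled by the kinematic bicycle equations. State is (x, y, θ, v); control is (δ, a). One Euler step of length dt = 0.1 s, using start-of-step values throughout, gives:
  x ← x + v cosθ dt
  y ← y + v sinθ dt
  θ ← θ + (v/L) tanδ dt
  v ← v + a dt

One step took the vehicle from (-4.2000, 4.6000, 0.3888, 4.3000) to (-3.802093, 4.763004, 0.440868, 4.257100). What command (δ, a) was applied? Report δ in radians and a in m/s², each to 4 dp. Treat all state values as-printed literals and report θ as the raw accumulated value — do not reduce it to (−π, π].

δ = 0.2376, a = -0.4290

a = (v'−v)/dt = (-0.042900)/0.1 = -0.4290
Δθ = θ'−θ = 0.052068;  (v·dt/L) = 4.3000·0.1/2.0 = 0.215000
tan δ = Δθ·L/(v·dt) = 0.242177  →  δ = 0.2376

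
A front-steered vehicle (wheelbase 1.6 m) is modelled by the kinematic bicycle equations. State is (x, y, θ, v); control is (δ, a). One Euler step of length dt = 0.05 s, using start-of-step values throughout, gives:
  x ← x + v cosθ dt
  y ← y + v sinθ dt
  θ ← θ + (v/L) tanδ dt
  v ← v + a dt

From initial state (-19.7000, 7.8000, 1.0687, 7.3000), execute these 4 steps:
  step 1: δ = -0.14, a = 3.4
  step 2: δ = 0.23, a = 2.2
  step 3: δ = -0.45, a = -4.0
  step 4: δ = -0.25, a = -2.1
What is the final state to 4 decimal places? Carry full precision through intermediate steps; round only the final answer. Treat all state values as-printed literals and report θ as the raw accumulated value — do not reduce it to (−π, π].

(-18.9528, 9.0834, 0.9179, 7.2750)

after step 1 (δ=-0.14, a=3.4): (-19.524339, 8.119950, 1.036552, 7.470000)
after step 2 (δ=0.23, a=2.2): (-19.334156, 8.441404, 1.091210, 7.580000)
after step 3 (δ=-0.45, a=-4.0): (-19.159281, 8.777648, 0.976786, 7.380000)
after step 4 (δ=-0.25, a=-2.1): (-18.952756, 9.083439, 0.917898, 7.275000)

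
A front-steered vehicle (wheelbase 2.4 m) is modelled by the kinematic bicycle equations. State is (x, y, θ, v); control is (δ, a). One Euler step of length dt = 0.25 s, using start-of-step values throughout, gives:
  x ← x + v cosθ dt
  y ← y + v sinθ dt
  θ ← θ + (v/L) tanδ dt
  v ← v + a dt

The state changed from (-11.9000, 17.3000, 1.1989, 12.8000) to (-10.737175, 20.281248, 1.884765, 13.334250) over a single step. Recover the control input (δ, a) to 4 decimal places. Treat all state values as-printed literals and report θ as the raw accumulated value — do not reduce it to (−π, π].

δ = 0.4751, a = 2.1370

a = (v'−v)/dt = (0.534250)/0.25 = 2.1370
Δθ = θ'−θ = 0.685865;  (v·dt/L) = 12.8000·0.25/2.4 = 1.333333
tan δ = Δθ·L/(v·dt) = 0.514399  →  δ = 0.4751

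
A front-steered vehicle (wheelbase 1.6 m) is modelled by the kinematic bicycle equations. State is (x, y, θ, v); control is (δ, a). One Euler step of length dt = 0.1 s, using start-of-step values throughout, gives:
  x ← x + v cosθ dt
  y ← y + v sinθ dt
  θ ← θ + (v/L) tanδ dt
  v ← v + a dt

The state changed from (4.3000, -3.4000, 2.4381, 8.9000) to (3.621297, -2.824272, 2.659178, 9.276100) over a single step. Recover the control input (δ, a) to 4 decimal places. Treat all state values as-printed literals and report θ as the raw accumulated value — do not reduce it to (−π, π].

δ = 0.3783, a = 3.7610

a = (v'−v)/dt = (0.376100)/0.1 = 3.7610
Δθ = θ'−θ = 0.221078;  (v·dt/L) = 8.9000·0.1/1.6 = 0.556250
tan δ = Δθ·L/(v·dt) = 0.397444  →  δ = 0.3783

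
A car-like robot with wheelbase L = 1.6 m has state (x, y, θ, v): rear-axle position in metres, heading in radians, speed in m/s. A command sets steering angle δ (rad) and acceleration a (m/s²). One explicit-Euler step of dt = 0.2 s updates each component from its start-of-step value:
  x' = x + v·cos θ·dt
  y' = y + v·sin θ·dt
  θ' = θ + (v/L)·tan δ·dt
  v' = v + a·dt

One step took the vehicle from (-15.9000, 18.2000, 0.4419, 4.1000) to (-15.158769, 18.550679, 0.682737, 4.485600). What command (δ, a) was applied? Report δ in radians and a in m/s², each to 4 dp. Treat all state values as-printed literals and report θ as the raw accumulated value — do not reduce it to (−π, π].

a = (v'−v)/dt = (0.385600)/0.2 = 1.9280
Δθ = θ'−θ = 0.240837;  (v·dt/L) = 4.1000·0.2/1.6 = 0.512500
tan δ = Δθ·L/(v·dt) = 0.469926  →  δ = 0.4393

δ = 0.4393, a = 1.9280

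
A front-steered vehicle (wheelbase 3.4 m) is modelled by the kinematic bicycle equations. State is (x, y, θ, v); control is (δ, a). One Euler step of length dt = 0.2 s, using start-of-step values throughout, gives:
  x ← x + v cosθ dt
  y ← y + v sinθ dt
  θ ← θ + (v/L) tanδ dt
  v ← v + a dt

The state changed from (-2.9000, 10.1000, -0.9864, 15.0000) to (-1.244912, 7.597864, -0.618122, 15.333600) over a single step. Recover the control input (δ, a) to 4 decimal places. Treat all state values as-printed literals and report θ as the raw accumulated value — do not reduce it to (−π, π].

δ = 0.3954, a = 1.6680

a = (v'−v)/dt = (0.333600)/0.2 = 1.6680
Δθ = θ'−θ = 0.368278;  (v·dt/L) = 15.0000·0.2/3.4 = 0.882353
tan δ = Δθ·L/(v·dt) = 0.417382  →  δ = 0.3954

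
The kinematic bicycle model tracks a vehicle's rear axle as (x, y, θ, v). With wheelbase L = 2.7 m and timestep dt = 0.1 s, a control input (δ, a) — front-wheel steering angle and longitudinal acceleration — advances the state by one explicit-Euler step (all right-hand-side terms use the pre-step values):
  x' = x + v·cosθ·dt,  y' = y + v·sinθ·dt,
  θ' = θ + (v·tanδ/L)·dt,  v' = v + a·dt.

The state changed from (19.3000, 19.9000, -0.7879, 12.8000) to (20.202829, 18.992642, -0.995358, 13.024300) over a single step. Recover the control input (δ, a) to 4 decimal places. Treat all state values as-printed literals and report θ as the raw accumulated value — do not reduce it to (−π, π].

δ = -0.4125, a = 2.2430

a = (v'−v)/dt = (0.224300)/0.1 = 2.2430
Δθ = θ'−θ = -0.207458;  (v·dt/L) = 12.8000·0.1/2.7 = 0.474074
tan δ = Δθ·L/(v·dt) = -0.437607  →  δ = -0.4125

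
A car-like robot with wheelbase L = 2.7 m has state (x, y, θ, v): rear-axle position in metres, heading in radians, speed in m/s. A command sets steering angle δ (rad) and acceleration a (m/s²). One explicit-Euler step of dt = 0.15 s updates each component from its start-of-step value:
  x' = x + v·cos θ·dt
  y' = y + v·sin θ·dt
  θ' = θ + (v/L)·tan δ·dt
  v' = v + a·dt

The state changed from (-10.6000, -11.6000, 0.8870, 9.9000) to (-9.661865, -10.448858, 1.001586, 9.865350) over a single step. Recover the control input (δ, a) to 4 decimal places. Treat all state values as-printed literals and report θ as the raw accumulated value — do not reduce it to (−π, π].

a = (v'−v)/dt = (-0.034650)/0.15 = -0.2310
Δθ = θ'−θ = 0.114586;  (v·dt/L) = 9.9000·0.15/2.7 = 0.550000
tan δ = Δθ·L/(v·dt) = 0.208338  →  δ = 0.2054

δ = 0.2054, a = -0.2310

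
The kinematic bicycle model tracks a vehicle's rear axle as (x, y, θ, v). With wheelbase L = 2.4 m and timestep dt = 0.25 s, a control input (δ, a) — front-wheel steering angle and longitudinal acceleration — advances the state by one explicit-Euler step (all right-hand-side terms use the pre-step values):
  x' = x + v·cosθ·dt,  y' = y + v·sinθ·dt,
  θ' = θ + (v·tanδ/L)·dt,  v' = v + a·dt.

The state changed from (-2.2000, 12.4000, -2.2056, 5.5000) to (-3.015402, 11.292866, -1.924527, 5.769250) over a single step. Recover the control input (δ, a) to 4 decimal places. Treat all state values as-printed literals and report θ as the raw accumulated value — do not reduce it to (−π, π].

δ = 0.4561, a = 1.0770

a = (v'−v)/dt = (0.269250)/0.25 = 1.0770
Δθ = θ'−θ = 0.281073;  (v·dt/L) = 5.5000·0.25/2.4 = 0.572917
tan δ = Δθ·L/(v·dt) = 0.490600  →  δ = 0.4561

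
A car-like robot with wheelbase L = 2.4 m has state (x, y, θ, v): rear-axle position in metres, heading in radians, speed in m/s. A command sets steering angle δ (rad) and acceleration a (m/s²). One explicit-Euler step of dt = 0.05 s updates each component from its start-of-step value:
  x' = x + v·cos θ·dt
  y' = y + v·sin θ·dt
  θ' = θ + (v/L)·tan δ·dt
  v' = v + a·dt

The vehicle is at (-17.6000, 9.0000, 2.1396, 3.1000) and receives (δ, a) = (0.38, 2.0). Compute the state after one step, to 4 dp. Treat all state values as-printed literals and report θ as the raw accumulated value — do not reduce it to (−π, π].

(-17.6835, 9.1306, 2.1654, 3.2000)

x' = -17.6000 + 3.1000·cos(2.1396)·0.05 = -17.6835
y' = 9.0000 + 3.1000·sin(2.1396)·0.05 = 9.1306
θ' = 2.1396 + (3.1000/2.4)·tan(0.38)·0.05 = 2.1654
v' = 3.1000 + 2.0000·0.05 = 3.2000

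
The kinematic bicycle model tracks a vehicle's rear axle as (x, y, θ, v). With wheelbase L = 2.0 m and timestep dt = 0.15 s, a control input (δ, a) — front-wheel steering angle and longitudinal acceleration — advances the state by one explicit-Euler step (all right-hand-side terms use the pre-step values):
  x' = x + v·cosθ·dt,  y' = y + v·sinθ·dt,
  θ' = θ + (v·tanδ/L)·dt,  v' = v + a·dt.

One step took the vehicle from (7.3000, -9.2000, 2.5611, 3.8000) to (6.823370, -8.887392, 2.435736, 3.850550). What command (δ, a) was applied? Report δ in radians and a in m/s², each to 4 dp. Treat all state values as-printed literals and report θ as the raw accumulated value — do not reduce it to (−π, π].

δ = -0.4144, a = 0.3370

a = (v'−v)/dt = (0.050550)/0.15 = 0.3370
Δθ = θ'−θ = -0.125364;  (v·dt/L) = 3.8000·0.15/2.0 = 0.285000
tan δ = Δθ·L/(v·dt) = -0.439874  →  δ = -0.4144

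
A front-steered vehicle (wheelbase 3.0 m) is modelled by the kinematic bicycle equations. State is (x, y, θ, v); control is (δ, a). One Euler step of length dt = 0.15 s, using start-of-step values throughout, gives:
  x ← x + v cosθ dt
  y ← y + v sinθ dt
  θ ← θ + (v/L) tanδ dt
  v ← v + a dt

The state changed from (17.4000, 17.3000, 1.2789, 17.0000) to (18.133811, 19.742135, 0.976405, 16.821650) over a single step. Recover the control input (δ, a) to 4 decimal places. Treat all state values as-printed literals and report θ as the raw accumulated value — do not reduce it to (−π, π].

δ = -0.3419, a = -1.1890

a = (v'−v)/dt = (-0.178350)/0.15 = -1.1890
Δθ = θ'−θ = -0.302495;  (v·dt/L) = 17.0000·0.15/3.0 = 0.850000
tan δ = Δθ·L/(v·dt) = -0.355876  →  δ = -0.3419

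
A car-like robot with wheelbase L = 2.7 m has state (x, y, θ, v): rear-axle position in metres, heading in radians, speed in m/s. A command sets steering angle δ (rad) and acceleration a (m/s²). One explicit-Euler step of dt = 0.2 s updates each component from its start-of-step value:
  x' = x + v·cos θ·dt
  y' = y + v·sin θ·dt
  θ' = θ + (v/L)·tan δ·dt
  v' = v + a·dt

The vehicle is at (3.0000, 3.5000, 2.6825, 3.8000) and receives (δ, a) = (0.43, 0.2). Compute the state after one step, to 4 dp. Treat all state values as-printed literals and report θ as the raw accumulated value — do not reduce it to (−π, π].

x' = 3.0000 + 3.8000·cos(2.6825)·0.2 = 2.3187
y' = 3.5000 + 3.8000·sin(2.6825)·0.2 = 3.8368
θ' = 2.6825 + (3.8000/2.7)·tan(0.43)·0.2 = 2.8116
v' = 3.8000 + 0.2000·0.2 = 3.8400

(2.3187, 3.8368, 2.8116, 3.8400)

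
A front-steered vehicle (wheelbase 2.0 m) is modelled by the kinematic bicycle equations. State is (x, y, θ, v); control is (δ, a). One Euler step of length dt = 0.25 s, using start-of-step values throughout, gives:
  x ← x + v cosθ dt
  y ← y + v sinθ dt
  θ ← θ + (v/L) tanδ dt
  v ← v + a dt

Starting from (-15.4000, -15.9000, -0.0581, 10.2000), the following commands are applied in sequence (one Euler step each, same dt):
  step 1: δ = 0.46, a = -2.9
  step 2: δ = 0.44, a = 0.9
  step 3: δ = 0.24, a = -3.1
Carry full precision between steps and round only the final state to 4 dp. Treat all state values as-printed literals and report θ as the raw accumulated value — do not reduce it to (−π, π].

(-9.8326, -12.5682, 1.4279, 8.9250)

after step 1 (δ=0.46, a=-2.9): (-12.854303, -16.048072, 0.573597, 9.475000)
after step 2 (δ=0.44, a=0.9): (-10.864661, -14.762653, 1.131178, 9.700000)
after step 3 (δ=0.24, a=-3.1): (-9.832595, -12.568236, 1.427897, 8.925000)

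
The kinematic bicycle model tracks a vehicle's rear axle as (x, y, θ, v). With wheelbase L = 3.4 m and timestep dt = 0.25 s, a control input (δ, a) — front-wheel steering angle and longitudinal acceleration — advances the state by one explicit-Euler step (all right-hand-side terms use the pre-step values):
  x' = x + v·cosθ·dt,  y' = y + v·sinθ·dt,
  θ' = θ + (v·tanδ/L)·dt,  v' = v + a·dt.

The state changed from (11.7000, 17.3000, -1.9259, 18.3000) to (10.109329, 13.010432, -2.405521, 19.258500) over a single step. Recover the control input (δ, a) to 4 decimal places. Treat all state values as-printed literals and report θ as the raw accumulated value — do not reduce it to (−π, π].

δ = -0.3424, a = 3.8340

a = (v'−v)/dt = (0.958500)/0.25 = 3.8340
Δθ = θ'−θ = -0.479621;  (v·dt/L) = 18.3000·0.25/3.4 = 1.345588
tan δ = Δθ·L/(v·dt) = -0.356440  →  δ = -0.3424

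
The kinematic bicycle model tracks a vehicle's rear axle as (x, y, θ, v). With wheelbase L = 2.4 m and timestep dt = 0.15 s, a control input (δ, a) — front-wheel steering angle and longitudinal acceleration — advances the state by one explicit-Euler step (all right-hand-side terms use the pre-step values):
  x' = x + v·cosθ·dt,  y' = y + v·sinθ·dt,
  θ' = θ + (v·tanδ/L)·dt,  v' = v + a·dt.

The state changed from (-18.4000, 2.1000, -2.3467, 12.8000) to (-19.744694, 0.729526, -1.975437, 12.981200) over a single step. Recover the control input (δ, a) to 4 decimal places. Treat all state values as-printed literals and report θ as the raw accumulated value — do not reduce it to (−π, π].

a = (v'−v)/dt = (0.181200)/0.15 = 1.2080
Δθ = θ'−θ = 0.371263;  (v·dt/L) = 12.8000·0.15/2.4 = 0.800000
tan δ = Δθ·L/(v·dt) = 0.464079  →  δ = 0.4345

δ = 0.4345, a = 1.2080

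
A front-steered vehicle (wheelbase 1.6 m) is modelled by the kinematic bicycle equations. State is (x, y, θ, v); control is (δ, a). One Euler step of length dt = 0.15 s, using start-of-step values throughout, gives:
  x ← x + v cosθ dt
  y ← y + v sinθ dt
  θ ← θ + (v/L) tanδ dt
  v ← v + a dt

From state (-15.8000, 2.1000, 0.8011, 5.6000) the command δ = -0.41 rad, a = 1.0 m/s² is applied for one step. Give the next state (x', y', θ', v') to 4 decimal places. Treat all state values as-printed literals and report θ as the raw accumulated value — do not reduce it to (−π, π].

(-15.2154, 2.7032, 0.5729, 5.7500)

x' = -15.8000 + 5.6000·cos(0.8011)·0.15 = -15.2154
y' = 2.1000 + 5.6000·sin(0.8011)·0.15 = 2.7032
θ' = 0.8011 + (5.6000/1.6)·tan(-0.41)·0.15 = 0.5729
v' = 5.6000 + 1.0000·0.15 = 5.7500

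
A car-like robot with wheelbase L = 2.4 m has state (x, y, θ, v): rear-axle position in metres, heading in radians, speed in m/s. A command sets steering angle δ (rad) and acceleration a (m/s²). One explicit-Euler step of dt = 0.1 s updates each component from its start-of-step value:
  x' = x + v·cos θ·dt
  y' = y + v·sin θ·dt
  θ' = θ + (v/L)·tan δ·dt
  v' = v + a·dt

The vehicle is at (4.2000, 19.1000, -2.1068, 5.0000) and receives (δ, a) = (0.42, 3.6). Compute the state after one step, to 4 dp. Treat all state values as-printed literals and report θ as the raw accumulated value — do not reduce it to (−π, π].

x' = 4.2000 + 5.0000·cos(-2.1068)·0.1 = 3.9446
y' = 19.1000 + 5.0000·sin(-2.1068)·0.1 = 18.6701
θ' = -2.1068 + (5.0000/2.4)·tan(0.42)·0.1 = -2.0138
v' = 5.0000 + 3.6000·0.1 = 5.3600

(3.9446, 18.6701, -2.0138, 5.3600)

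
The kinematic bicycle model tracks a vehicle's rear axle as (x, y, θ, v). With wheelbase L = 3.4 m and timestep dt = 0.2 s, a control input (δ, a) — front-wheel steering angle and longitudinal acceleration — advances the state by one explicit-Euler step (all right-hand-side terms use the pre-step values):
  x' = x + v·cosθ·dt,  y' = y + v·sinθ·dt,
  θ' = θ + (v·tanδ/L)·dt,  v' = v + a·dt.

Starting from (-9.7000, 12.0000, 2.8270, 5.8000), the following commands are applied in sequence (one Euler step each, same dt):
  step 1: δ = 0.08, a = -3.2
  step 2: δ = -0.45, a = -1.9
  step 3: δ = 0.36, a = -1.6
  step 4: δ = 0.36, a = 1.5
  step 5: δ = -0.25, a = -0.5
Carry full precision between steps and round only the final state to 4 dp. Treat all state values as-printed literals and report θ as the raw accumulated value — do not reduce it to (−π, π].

after step 1 (δ=0.08, a=-3.2): (-10.803070, 12.358938, 2.854352, 5.160000)
after step 2 (δ=-0.45, a=-1.9): (-11.792788, 12.651310, 2.707731, 4.780000)
after step 3 (δ=0.36, a=-1.6): (-12.660214, 13.053191, 2.813567, 4.460000)
after step 4 (δ=0.36, a=1.5): (-13.504653, 13.340571, 2.912317, 4.760000)
after step 5 (δ=-0.25, a=-0.5): (-14.431740, 13.556934, 2.840821, 4.660000)

(-14.4317, 13.5569, 2.8408, 4.6600)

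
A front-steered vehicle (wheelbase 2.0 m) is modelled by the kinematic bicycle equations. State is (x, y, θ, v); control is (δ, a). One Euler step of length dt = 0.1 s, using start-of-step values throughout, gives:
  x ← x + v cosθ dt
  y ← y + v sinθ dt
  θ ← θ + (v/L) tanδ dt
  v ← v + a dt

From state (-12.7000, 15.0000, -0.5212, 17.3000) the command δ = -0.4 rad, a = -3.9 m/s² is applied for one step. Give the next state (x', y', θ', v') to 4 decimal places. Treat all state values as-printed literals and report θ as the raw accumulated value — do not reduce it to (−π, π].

x' = -12.7000 + 17.3000·cos(-0.5212)·0.1 = -11.1997
y' = 15.0000 + 17.3000·sin(-0.5212)·0.1 = 14.1386
θ' = -0.5212 + (17.3000/2.0)·tan(-0.4)·0.1 = -0.8869
v' = 17.3000 − 3.9000·0.1 = 16.9100

(-11.1997, 14.1386, -0.8869, 16.9100)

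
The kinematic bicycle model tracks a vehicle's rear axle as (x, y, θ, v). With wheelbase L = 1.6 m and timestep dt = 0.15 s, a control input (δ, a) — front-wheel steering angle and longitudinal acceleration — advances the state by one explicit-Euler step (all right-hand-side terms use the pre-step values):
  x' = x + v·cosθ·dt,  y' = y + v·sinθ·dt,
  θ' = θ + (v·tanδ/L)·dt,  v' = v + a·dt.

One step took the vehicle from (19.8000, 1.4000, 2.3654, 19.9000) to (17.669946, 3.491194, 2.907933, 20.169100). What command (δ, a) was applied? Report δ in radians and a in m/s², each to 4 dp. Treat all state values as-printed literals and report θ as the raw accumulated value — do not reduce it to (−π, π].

a = (v'−v)/dt = (0.269100)/0.15 = 1.7940
Δθ = θ'−θ = 0.542533;  (v·dt/L) = 19.9000·0.15/1.6 = 1.865625
tan δ = Δθ·L/(v·dt) = 0.290805  →  δ = 0.2830

δ = 0.2830, a = 1.7940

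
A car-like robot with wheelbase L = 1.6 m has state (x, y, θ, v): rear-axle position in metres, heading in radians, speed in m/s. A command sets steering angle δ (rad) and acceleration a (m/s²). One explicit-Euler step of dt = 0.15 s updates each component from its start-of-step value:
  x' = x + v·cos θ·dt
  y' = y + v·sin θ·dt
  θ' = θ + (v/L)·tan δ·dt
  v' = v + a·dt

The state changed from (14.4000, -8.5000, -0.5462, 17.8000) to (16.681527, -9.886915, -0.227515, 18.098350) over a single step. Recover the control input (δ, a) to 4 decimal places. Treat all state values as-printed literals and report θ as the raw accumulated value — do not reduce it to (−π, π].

δ = 0.1887, a = 1.9890

a = (v'−v)/dt = (0.298350)/0.15 = 1.9890
Δθ = θ'−θ = 0.318685;  (v·dt/L) = 17.8000·0.15/1.6 = 1.668750
tan δ = Δθ·L/(v·dt) = 0.190972  →  δ = 0.1887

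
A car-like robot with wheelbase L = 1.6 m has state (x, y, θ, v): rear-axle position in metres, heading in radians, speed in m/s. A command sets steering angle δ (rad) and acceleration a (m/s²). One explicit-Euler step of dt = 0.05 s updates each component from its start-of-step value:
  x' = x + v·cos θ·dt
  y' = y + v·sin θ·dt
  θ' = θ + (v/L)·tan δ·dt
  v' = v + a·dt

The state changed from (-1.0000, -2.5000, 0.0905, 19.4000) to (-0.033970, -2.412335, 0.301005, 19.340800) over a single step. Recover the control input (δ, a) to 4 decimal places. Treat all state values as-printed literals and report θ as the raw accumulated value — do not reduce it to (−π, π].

δ = 0.3342, a = -1.1840

a = (v'−v)/dt = (-0.059200)/0.05 = -1.1840
Δθ = θ'−θ = 0.210505;  (v·dt/L) = 19.4000·0.05/1.6 = 0.606250
tan δ = Δθ·L/(v·dt) = 0.347225  →  δ = 0.3342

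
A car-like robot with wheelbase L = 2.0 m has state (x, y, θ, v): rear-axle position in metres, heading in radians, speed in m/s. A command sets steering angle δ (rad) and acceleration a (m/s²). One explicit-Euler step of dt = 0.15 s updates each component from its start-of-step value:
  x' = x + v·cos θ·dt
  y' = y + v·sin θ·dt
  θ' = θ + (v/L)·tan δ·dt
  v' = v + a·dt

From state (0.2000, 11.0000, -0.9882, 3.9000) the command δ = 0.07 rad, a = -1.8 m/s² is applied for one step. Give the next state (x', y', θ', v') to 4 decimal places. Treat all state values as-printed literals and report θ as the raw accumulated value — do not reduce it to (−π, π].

(0.5219, 10.5115, -0.9677, 3.6300)

x' = 0.2000 + 3.9000·cos(-0.9882)·0.15 = 0.5219
y' = 11.0000 + 3.9000·sin(-0.9882)·0.15 = 10.5115
θ' = -0.9882 + (3.9000/2.0)·tan(0.07)·0.15 = -0.9677
v' = 3.9000 − 1.8000·0.15 = 3.6300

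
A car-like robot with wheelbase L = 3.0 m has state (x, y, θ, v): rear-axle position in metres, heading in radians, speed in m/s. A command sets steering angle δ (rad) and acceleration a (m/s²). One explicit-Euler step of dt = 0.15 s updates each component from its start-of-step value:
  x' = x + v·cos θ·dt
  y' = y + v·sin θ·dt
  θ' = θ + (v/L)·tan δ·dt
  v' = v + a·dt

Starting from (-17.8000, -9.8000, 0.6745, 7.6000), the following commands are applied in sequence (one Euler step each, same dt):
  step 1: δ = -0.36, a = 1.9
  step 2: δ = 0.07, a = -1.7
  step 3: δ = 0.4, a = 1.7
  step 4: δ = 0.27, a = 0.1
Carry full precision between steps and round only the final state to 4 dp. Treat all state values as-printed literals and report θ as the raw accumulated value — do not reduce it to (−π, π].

after step 1 (δ=-0.36, a=1.9): (-16.909638, -9.088062, 0.531467, 7.885000)
after step 2 (δ=0.07, a=-1.7): (-15.890031, -8.488646, 0.559110, 7.630000)
after step 3 (δ=0.4, a=1.7): (-14.919807, -7.881567, 0.720405, 7.885000)
after step 4 (δ=0.27, a=0.1): (-14.030925, -7.101320, 0.829517, 7.900000)

(-14.0309, -7.1013, 0.8295, 7.9000)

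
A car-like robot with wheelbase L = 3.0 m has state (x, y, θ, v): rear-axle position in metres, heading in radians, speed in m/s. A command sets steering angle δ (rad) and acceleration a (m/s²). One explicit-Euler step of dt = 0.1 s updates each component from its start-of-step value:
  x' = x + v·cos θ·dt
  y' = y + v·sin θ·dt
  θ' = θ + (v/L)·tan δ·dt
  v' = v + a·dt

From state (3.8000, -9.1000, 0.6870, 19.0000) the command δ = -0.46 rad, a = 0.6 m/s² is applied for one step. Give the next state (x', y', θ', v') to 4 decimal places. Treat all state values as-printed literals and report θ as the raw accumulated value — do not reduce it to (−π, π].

x' = 3.8000 + 19.0000·cos(0.6870)·0.1 = 5.2690
y' = -9.1000 + 19.0000·sin(0.6870)·0.1 = -7.8950
θ' = 0.6870 + (19.0000/3.0)·tan(-0.46)·0.1 = 0.3732
v' = 19.0000 + 0.6000·0.1 = 19.0600

(5.2690, -7.8950, 0.3732, 19.0600)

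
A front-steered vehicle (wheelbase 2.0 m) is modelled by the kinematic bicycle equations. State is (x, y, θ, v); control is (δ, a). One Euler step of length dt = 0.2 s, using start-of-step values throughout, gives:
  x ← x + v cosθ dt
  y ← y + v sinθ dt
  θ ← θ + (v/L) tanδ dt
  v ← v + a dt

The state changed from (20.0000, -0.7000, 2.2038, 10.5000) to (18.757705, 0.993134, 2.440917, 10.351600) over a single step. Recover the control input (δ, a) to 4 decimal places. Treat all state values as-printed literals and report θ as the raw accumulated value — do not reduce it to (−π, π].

δ = 0.2221, a = -0.7420

a = (v'−v)/dt = (-0.148400)/0.2 = -0.7420
Δθ = θ'−θ = 0.237117;  (v·dt/L) = 10.5000·0.2/2.0 = 1.050000
tan δ = Δθ·L/(v·dt) = 0.225826  →  δ = 0.2221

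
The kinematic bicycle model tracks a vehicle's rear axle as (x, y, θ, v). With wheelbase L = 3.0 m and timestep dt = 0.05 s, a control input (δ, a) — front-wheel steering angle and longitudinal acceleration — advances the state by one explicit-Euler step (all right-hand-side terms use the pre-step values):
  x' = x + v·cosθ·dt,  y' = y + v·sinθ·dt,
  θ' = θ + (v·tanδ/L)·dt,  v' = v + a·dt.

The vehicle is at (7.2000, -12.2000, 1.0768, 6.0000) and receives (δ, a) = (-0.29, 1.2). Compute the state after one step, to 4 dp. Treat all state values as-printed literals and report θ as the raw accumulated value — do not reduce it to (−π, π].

x' = 7.2000 + 6.0000·cos(1.0768)·0.05 = 7.3422
y' = -12.2000 + 6.0000·sin(1.0768)·0.05 = -11.9359
θ' = 1.0768 + (6.0000/3.0)·tan(-0.29)·0.05 = 1.0470
v' = 6.0000 + 1.2000·0.05 = 6.0600

(7.3422, -11.9359, 1.0470, 6.0600)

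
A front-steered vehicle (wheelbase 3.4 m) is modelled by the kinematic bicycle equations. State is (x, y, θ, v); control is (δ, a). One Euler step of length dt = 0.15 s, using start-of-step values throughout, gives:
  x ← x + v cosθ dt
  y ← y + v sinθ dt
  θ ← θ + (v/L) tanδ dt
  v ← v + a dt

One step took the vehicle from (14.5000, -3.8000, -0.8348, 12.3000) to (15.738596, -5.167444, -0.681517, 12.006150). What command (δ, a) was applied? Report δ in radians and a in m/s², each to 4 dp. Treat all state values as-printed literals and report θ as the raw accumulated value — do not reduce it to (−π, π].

δ = 0.2753, a = -1.9590

a = (v'−v)/dt = (-0.293850)/0.15 = -1.9590
Δθ = θ'−θ = 0.153283;  (v·dt/L) = 12.3000·0.15/3.4 = 0.542647
tan δ = Δθ·L/(v·dt) = 0.282473  →  δ = 0.2753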